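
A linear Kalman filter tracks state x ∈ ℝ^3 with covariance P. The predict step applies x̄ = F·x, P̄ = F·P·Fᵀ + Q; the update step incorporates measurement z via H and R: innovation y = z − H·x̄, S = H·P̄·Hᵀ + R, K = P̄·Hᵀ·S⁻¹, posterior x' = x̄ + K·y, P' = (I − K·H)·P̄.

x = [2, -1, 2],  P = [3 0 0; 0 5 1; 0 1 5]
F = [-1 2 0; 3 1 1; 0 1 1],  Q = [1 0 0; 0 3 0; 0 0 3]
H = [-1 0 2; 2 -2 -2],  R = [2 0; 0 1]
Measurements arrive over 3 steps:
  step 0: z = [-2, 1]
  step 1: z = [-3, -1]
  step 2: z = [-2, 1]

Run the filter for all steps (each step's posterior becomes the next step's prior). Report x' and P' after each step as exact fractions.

step 0: x̄ = F·x = [-4, 7, 1]
step 0: P̄ = F·P·Fᵀ + Q = [24 3 12; 3 42 12; 12 12 15]
step 0: y = z − H·x̄ = [-8, 25]
step 0: S = H·P̄·Hᵀ + R = [38 -78; -78 301]
step 0: K = P̄·Hᵀ·S⁻¹ = [702/2677 342/2677; -1635/5354 -1119/2677; 1539/2677 132/2677]
step 0: x' = x̄ + K·y = [-7774/2677, -2696/2677, -6335/2677]
step 0: P' = (I − K·H)·P̄ = [58092/2677 28173/2677 29748/2677; 28173/2677 30927/5354 13269/2677; 29748/2677 13269/2677 16413/2677]
step 1: x̄ = F·x = [2382/2677, -32353/2677, -9031/2677]
step 1: P̄ = F·P·Fᵀ + Q = [9931/2677 -5694/2677 -456/2677; -5694/2677 1873599/5354 464355/5354; -456/2677 464355/5354 132891/5354]
step 1: y = z − H·x̄ = [12413/2677, -90209/2677]
step 1: S = H·P̄·Hᵀ + R = [282891/2677 -1228478/2677; -1228478/2677 5962001/2677]
step 1: K = P̄·Hᵀ·S⁻¹ = [-9389491/66282491 -1577156/66282491; -31259751/66282491 -32559900/66282491; 22484499/66282491 -2017056/66282491]
step 1: x' = x̄ + K·y = [68586779/66282491, 151188382/66282491, -51378590/66282491]
step 1: P' = (I − K·H)·P̄ = [226808240/66282491 123582189/66282491 104014629/66282491; 123582189/66282491 218661591/132564982 61062687/132564982; 104014629/66282491 61062687/132564982 148983627/132564982]
step 2: x̄ = F·x = [21253635/6025681, 305570129/66282491, 99809792/66282491]
step 2: P̄ = F·P·Fᵀ + Q = [21462287/6025681 10290534/6025681 4738860/6025681; 10290534/6025681 3850587837/66282491 927675750/66282491; 4738860/6025681 927675750/66282491 443732769/66282491]
step 2: y = z − H·x̄ = [-98394581/66282491, 409462363/66282491]
step 2: S = H·P̄·Hᵀ + R = [1935071375/66282491 -5418647882/66282491; -5418647882/66282491 24286724871/66282491]
step 2: K = P̄·Hᵀ·S⁻¹ = [-36734556205/266055197311 -6645545024/266055197311; -124398827946/266055197311 -129964187598/266055197311; 90373595682/266055197311 -8741420394/266055197311]
step 2: x' = x̄ + K·y = [951901781808/266055197311, 608354446981/266055197311, 212474802328/266055197311]
step 2: P' = (I − K·H)·P̄ = [888763512806/266055197311 484439085120/266055197311 407647200198/266055197311; 484439085120/266055197311 431600464305/266055197311 117820714614/266055197311; 407647200198/266055197311 117820714614/266055197311 294197195781/266055197311]

step 0: x' = [-7774/2677, -2696/2677, -6335/2677], P' = [58092/2677 28173/2677 29748/2677; 28173/2677 30927/5354 13269/2677; 29748/2677 13269/2677 16413/2677]
step 1: x' = [68586779/66282491, 151188382/66282491, -51378590/66282491], P' = [226808240/66282491 123582189/66282491 104014629/66282491; 123582189/66282491 218661591/132564982 61062687/132564982; 104014629/66282491 61062687/132564982 148983627/132564982]
step 2: x' = [951901781808/266055197311, 608354446981/266055197311, 212474802328/266055197311], P' = [888763512806/266055197311 484439085120/266055197311 407647200198/266055197311; 484439085120/266055197311 431600464305/266055197311 117820714614/266055197311; 407647200198/266055197311 117820714614/266055197311 294197195781/266055197311]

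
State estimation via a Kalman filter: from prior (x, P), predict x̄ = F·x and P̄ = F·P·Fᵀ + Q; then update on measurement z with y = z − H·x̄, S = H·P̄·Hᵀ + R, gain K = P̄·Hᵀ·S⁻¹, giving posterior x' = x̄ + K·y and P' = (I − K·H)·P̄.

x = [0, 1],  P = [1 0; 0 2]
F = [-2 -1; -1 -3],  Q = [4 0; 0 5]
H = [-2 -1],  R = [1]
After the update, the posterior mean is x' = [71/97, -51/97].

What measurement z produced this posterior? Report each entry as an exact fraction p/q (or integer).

z = [-1]

x̄ = F·x = [-1, -3]
P̄ = F·P·Fᵀ + Q = [10 8; 8 24]
S = H·P̄·Hᵀ + R = [97]
K = P̄·Hᵀ·S⁻¹ = [-28/97; -40/97]
x' − x̄ = [168/97, 240/97] = K·y
y = (KᵀK)⁻¹·Kᵀ·(x' − x̄) = [-6]
z = y + H·x̄ = [-6] + [5] = [-1]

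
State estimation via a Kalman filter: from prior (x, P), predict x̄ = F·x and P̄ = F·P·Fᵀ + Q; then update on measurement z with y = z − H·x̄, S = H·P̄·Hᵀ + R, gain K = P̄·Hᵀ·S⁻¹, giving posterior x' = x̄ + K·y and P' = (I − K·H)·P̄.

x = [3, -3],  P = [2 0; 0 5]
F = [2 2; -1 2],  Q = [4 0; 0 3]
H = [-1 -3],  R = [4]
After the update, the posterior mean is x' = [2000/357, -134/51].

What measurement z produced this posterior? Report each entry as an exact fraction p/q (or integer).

x̄ = F·x = [0, -9]
P̄ = F·P·Fᵀ + Q = [32 16; 16 25]
S = H·P̄·Hᵀ + R = [357]
K = P̄·Hᵀ·S⁻¹ = [-80/357; -13/51]
x' − x̄ = [2000/357, 325/51] = K·y
y = (KᵀK)⁻¹·Kᵀ·(x' − x̄) = [-25]
z = y + H·x̄ = [-25] + [27] = [2]

z = [2]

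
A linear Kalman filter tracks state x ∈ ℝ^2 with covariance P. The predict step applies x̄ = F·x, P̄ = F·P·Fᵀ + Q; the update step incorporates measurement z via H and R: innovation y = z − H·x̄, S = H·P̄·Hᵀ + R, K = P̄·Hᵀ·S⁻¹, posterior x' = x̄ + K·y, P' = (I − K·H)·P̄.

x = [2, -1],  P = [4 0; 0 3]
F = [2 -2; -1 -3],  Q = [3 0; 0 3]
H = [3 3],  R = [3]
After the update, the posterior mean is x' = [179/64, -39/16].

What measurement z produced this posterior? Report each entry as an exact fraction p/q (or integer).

x̄ = F·x = [6, 1]
P̄ = F·P·Fᵀ + Q = [31 10; 10 34]
S = H·P̄·Hᵀ + R = [768]
K = P̄·Hᵀ·S⁻¹ = [41/256; 11/64]
x' − x̄ = [-205/64, -55/16] = K·y
y = (KᵀK)⁻¹·Kᵀ·(x' − x̄) = [-20]
z = y + H·x̄ = [-20] + [21] = [1]

z = [1]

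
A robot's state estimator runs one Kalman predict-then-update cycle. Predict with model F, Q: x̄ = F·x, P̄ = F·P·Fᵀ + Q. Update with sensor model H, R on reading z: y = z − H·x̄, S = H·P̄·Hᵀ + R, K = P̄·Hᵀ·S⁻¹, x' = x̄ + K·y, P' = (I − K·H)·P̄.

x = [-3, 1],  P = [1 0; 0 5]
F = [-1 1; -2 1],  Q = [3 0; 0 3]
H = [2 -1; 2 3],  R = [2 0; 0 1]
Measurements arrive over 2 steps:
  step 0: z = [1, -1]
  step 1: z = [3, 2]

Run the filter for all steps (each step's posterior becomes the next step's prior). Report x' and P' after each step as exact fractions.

step 0: x̄ = F·x = [4, 7]
step 0: P̄ = F·P·Fᵀ + Q = [9 7; 7 12]
step 0: y = z − H·x̄ = [0, -30]
step 0: S = H·P̄·Hᵀ + R = [22 28; 28 229]
step 0: K = P̄·Hᵀ·S⁻¹ = [1427/4254 275/2127; -157/709 174/709]
step 0: x' = x̄ + K·y = [86/709, -257/709]
step 0: P' = (I − K·H)·P̄ = [1139/4254 -96/709; -96/709 122/709]
step 1: x̄ = F·x = [-343/709, -429/709]
step 1: P̄ = F·P·Fᵀ + Q = [15785/4254 2369/2127; 2369/2127 10177/2127]
step 1: y = z − H·x̄ = [2384/709, 3391/709]
step 1: S = H·P̄·Hᵀ + R = [12175/709 3505/709; 3505/709 153718/2127]
step 1: K = P̄·Hᵀ·S⁻¹ = [856404/2587675 65356/517535; -567431/2587675 126506/517535]
step 1: x' = x̄ + K·y = [3190699/2587675, -448461/2587675]
step 1: P' = (I − K·H)·P̄ = [1366301/5175350 -346507/2587675; -346507/2587675 441848/2587675]

step 0: x' = [86/709, -257/709], P' = [1139/4254 -96/709; -96/709 122/709]
step 1: x' = [3190699/2587675, -448461/2587675], P' = [1366301/5175350 -346507/2587675; -346507/2587675 441848/2587675]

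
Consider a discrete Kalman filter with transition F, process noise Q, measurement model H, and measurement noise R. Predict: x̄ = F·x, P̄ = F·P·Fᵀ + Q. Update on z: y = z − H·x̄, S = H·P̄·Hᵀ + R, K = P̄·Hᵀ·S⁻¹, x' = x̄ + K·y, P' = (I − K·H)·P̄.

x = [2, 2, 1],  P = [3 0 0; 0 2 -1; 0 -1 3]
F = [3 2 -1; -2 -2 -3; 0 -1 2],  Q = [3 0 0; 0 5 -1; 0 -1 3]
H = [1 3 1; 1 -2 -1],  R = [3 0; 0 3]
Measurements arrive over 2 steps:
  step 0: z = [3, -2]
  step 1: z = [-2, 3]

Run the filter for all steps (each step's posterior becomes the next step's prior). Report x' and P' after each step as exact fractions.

step 0: x' = [-14/279, 352/279, -244/279], P' = [18185/11718 -3020/5859 5657/5859; -3020/5859 9649/5859 -20350/5859; 5657/5859 -20350/5859 50167/5859]
step 1: x' = [49983313/58479932, -29405559/58479932, -21487477/16708552], P' = [42676497/29239966 -11709759/29239966 5697777/8354276; -11709759/29239966 45217479/29239966 -26587383/8354276; 5697777/8354276 -26587383/8354276 18440031/2386936]

step 0: x̄ = F·x = [9, -11, 0]
step 0: P̄ = F·P·Fᵀ + Q = [45 -13 -15; -13 40 -14; -15 -14 21]
step 0: y = z − H·x̄ = [27, -33]
step 0: S = H·P̄·Hᵀ + R = [237 -159; -159 255]
step 0: K = P̄·Hᵀ·S⁻¹ = [3793/11718 6317/11718; 1859/5859 -656/5859; -1742/5859 -1270/5859]
step 0: x' = x̄ + K·y = [-14/279, 352/279, -244/279]
step 0: P' = (I − K·H)·P̄ = [18185/11718 -3020/5859 5657/5859; -3020/5859 9649/5859 -20350/5859; 5657/5859 -20350/5859 50167/5859]
step 1: x̄ = F·x = [302/93, 56/279, -280/93]
step 1: P̄ = F·P·Fᵀ + Q = [44309/1302 43117/1953 -19820/651; 43117/1953 355288/5859 -98627/1953; -19820/651 -98627/1953 34366/651]
step 1: y = z − H·x̄ = [-88/31, -797/279]
step 1: S = H·P̄·Hᵀ + R = [175401/434 -140639/1302; -140639/1302 1206491/11718]
step 1: K = P̄·Hᵀ·S⁻¹ = [18326293/58479932 30769197/58479932; 20591225/58479932 -6059251/58479932; -6349509/16708552 -3778377/16708552]
step 1: x' = x̄ + K·y = [49983313/58479932, -29405559/58479932, -21487477/16708552]
step 1: P' = (I − K·H)·P̄ = [42676497/29239966 -11709759/29239966 5697777/8354276; -11709759/29239966 45217479/29239966 -26587383/8354276; 5697777/8354276 -26587383/8354276 18440031/2386936]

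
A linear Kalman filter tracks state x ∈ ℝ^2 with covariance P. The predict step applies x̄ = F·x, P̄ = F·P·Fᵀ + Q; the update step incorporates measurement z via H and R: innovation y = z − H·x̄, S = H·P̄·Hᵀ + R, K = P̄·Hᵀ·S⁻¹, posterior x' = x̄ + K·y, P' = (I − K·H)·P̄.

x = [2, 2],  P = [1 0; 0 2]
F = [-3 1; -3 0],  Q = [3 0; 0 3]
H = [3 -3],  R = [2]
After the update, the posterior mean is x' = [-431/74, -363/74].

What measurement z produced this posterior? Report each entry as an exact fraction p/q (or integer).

x̄ = F·x = [-4, -6]
P̄ = F·P·Fᵀ + Q = [14 9; 9 12]
S = H·P̄·Hᵀ + R = [74]
K = P̄·Hᵀ·S⁻¹ = [15/74; -9/74]
x' − x̄ = [-135/74, 81/74] = K·y
y = (KᵀK)⁻¹·Kᵀ·(x' − x̄) = [-9]
z = y + H·x̄ = [-9] + [6] = [-3]

z = [-3]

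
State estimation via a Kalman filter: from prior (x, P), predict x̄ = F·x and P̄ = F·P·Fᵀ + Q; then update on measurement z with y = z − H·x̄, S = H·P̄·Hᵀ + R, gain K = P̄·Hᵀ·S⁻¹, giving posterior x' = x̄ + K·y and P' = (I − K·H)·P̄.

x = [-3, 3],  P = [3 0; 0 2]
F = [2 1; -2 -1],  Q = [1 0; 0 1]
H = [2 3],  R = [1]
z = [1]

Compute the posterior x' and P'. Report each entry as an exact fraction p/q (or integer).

x' = [-15/7, 25/14]
P' = [69/7 -47/7; -47/7 131/28]

x̄ = F·x = [-3, 3]
P̄ = F·P·Fᵀ + Q = [15 -14; -14 15]
y = z − H·x̄ = [-2]
S = H·P̄·Hᵀ + R = [28]
K = P̄·Hᵀ·S⁻¹ = [-3/7; 17/28]
x' = x̄ + K·y = [-15/7, 25/14]
P' = (I − K·H)·P̄ = [69/7 -47/7; -47/7 131/28]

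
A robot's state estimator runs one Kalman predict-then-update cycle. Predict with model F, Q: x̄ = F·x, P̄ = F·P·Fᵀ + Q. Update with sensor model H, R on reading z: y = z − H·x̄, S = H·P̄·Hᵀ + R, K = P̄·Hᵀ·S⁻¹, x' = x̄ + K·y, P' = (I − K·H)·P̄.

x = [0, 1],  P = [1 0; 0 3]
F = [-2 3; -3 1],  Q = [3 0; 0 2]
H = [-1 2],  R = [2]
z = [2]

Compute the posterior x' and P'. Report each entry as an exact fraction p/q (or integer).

x̄ = F·x = [3, 1]
P̄ = F·P·Fᵀ + Q = [34 15; 15 14]
y = z − H·x̄ = [3]
S = H·P̄·Hᵀ + R = [32]
K = P̄·Hᵀ·S⁻¹ = [-1/8; 13/32]
x' = x̄ + K·y = [21/8, 71/32]
P' = (I − K·H)·P̄ = [67/2 133/8; 133/8 279/32]

x' = [21/8, 71/32]
P' = [67/2 133/8; 133/8 279/32]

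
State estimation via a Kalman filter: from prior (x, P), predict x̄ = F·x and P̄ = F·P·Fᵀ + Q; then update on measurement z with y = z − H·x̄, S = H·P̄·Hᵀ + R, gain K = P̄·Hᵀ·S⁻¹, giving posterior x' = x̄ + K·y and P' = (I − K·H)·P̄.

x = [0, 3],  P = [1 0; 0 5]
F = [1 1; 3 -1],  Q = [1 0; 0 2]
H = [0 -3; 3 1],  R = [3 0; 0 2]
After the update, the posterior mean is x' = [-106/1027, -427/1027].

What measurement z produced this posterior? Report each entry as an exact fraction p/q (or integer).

z = [1, -1]

x̄ = F·x = [3, -3]
P̄ = F·P·Fᵀ + Q = [7 -2; -2 16]
S = H·P̄·Hᵀ + R = [147 -30; -30 69]
K = P̄·Hᵀ·S⁻¹ = [328/3081 991/3081; -1004/3081 10/3081]
x' − x̄ = [-3187/1027, 2654/1027] = K·y
y = (KᵀK)⁻¹·Kᵀ·(x' − x̄) = [-8, -7]
z = y + H·x̄ = [-8, -7] + [9, 6] = [1, -1]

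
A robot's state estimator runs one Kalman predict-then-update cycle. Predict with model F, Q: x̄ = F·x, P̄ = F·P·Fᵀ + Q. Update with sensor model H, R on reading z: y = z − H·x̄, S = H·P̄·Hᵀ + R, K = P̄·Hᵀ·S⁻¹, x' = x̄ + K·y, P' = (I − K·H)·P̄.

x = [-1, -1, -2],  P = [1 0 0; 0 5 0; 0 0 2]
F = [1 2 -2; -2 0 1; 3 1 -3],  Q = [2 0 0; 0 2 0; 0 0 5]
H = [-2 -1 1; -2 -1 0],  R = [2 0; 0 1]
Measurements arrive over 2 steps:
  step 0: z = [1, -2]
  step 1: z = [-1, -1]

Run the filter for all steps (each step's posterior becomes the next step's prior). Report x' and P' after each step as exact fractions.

step 0: x̄ = F·x = [1, 0, 2]
step 0: P̄ = F·P·Fᵀ + Q = [31 -6 25; -6 8 -12; 25 -12 37]
step 0: y = z − H·x̄ = [1, 0]
step 0: S = H·P̄·Hᵀ + R = [71 70; 70 109]
step 0: K = P̄·Hᵀ·S⁻¹ = [541/2839 -1806/2839; -1152/2839 844/2839; 2551/2839 -2628/2839]
step 0: x' = x̄ + K·y = [3380/2839, -1152/2839, 8229/2839]
step 0: P' = (I − K·H)·P̄ = [3644/2839 -5482/2839 2888/2839; -5482/2839 10120/2839 -3148/2839; 2888/2839 -3148/2839 7730/2839]
step 1: x̄ = F·x = [-15382/2839, 1469/2839, -15699/2839]
step 1: P̄ = F·P·Fᵀ + Q = [72426/2839 7324/2839 38370/2839; 7324/2839 16432/2839 -11246/2839; 38370/2839 -11246/2839 60693/2839]
step 1: y = z − H·x̄ = [-16435/2839, -32134/2839]
step 1: S = H·P̄·Hᵀ + R = [270815/2839 269938/2839; 269938/2839 338271/2839]
step 1: K = P̄·Hᵀ·S⁻¹ = [909058/6601739 -3695308/6601739; -2088054/6601739 1059692/6601739; 5655259/6601739 -5791048/6601739]
step 1: x' = x̄ + K·y = [794896/6601739, 3509327/6601739, -3696846/6601739]
step 1: P' = (I − K·H)·P̄ = [6782886/6601739 -9870464/6601739 5513424/6601739; -9870464/6601739 18681236/6601739 -5235800/6601739; 5513424/6601739 -5235800/6601739 17101566/6601739]

step 0: x' = [3380/2839, -1152/2839, 8229/2839], P' = [3644/2839 -5482/2839 2888/2839; -5482/2839 10120/2839 -3148/2839; 2888/2839 -3148/2839 7730/2839]
step 1: x' = [794896/6601739, 3509327/6601739, -3696846/6601739], P' = [6782886/6601739 -9870464/6601739 5513424/6601739; -9870464/6601739 18681236/6601739 -5235800/6601739; 5513424/6601739 -5235800/6601739 17101566/6601739]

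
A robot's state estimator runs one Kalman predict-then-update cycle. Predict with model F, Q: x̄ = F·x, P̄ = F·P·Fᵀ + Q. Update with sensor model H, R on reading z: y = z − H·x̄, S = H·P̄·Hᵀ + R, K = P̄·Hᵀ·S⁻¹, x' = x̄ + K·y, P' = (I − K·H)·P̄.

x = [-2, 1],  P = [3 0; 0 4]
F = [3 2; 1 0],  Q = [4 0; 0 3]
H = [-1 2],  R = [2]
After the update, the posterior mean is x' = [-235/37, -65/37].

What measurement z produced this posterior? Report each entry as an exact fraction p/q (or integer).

z = [3]

x̄ = F·x = [-4, -2]
P̄ = F·P·Fᵀ + Q = [47 9; 9 6]
S = H·P̄·Hᵀ + R = [37]
K = P̄·Hᵀ·S⁻¹ = [-29/37; 3/37]
x' − x̄ = [-87/37, 9/37] = K·y
y = (KᵀK)⁻¹·Kᵀ·(x' − x̄) = [3]
z = y + H·x̄ = [3] + [0] = [3]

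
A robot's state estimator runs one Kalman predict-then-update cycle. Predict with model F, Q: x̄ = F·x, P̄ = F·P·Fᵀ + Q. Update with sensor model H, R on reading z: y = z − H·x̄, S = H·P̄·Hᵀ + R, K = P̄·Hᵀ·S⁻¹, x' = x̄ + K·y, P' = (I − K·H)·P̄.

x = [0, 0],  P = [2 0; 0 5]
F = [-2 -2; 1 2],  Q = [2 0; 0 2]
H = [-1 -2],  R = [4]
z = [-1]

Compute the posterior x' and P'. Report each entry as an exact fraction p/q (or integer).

x' = [-9/17, 12/17]
P' = [348/17 -192/17; -192/17 120/17]

x̄ = F·x = [0, 0]
P̄ = F·P·Fᵀ + Q = [30 -24; -24 24]
y = z − H·x̄ = [-1]
S = H·P̄·Hᵀ + R = [34]
K = P̄·Hᵀ·S⁻¹ = [9/17; -12/17]
x' = x̄ + K·y = [-9/17, 12/17]
P' = (I − K·H)·P̄ = [348/17 -192/17; -192/17 120/17]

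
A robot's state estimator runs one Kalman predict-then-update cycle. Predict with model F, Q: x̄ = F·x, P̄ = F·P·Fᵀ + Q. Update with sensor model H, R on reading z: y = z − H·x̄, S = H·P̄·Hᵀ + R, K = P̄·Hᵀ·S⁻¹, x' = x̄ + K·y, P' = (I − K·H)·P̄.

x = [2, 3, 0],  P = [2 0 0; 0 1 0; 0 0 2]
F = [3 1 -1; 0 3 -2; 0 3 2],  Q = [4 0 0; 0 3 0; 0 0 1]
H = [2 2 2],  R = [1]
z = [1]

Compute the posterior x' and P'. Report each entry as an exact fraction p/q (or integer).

x̄ = F·x = [9, 9, 9]
P̄ = F·P·Fᵀ + Q = [25 7 -1; 7 20 1; -1 1 18]
y = z − H·x̄ = [-53]
S = H·P̄·Hᵀ + R = [309]
K = P̄·Hᵀ·S⁻¹ = [62/309; 56/309; 12/103]
x' = x̄ + K·y = [-505/309, -187/309, 291/103]
P' = (I − K·H)·P̄ = [3881/309 -1309/309 -847/103; -1309/309 3044/309 -569/103; -847/103 -569/103 1422/103]

x' = [-505/309, -187/309, 291/103]
P' = [3881/309 -1309/309 -847/103; -1309/309 3044/309 -569/103; -847/103 -569/103 1422/103]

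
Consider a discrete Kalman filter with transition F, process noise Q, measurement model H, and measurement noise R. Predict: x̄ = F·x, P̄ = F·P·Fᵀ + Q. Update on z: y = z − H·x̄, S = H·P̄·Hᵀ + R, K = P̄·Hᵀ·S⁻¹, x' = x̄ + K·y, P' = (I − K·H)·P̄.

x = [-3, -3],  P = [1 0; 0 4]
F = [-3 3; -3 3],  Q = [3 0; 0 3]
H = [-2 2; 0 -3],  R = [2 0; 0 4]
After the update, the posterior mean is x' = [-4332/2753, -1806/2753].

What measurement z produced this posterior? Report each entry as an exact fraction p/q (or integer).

z = [2, 2]

x̄ = F·x = [0, 0]
P̄ = F·P·Fᵀ + Q = [48 45; 45 48]
S = H·P̄·Hᵀ + R = [26 -18; -18 436]
K = P̄·Hᵀ·S⁻¹ = [-2523/5506 -1809/5506; 6/2753 -909/2753]
x' − x̄ = [-4332/2753, -1806/2753] = K·y
y = (KᵀK)⁻¹·Kᵀ·(x' − x̄) = [2, 2]
z = y + H·x̄ = [2, 2] + [0, 0] = [2, 2]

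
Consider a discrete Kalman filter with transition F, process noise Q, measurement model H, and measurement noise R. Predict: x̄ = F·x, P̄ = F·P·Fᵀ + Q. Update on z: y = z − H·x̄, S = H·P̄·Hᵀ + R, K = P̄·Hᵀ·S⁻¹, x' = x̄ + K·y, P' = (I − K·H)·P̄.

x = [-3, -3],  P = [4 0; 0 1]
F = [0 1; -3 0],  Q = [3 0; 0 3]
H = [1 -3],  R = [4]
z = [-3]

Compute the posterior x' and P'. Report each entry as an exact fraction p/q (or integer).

x̄ = F·x = [-3, 9]
P̄ = F·P·Fᵀ + Q = [4 0; 0 39]
y = z − H·x̄ = [27]
S = H·P̄·Hᵀ + R = [359]
K = P̄·Hᵀ·S⁻¹ = [4/359; -117/359]
x' = x̄ + K·y = [-969/359, 72/359]
P' = (I − K·H)·P̄ = [1420/359 468/359; 468/359 312/359]

x' = [-969/359, 72/359]
P' = [1420/359 468/359; 468/359 312/359]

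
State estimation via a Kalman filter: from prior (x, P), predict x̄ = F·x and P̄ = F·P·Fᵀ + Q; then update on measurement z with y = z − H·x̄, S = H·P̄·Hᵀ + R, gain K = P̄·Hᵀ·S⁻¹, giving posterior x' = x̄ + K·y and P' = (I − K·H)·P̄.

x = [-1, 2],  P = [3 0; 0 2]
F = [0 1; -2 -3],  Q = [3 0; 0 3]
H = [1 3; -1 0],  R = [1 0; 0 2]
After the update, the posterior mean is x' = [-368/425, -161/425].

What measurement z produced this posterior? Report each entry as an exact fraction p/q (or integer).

z = [-2, 2]

x̄ = F·x = [2, -4]
P̄ = F·P·Fᵀ + Q = [5 -6; -6 33]
S = H·P̄·Hᵀ + R = [267 13; 13 7]
K = P̄·Hᵀ·S⁻¹ = [-13/850 -583/850; 573/1700 393/1700]
x' − x̄ = [-1218/425, 1539/425] = K·y
y = (KᵀK)⁻¹·Kᵀ·(x' − x̄) = [8, 4]
z = y + H·x̄ = [8, 4] + [-10, -2] = [-2, 2]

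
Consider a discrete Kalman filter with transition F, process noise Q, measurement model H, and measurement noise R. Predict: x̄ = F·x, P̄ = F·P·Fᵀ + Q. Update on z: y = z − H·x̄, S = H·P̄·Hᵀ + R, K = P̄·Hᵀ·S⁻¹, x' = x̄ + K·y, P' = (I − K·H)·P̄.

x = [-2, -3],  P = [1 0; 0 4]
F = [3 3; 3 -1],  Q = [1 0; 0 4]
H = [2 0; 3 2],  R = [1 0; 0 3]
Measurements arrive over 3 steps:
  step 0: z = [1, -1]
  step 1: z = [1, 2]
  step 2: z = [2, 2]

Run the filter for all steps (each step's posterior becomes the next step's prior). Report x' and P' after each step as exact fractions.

step 0: x' = [6325/13369, -17771/13369], P' = [3230/13369 -4647/13369; -4647/13369 16284/13369]
step 1: x' = [2909221/7722202, 2008994/3861101], P' = [3630319/15444404 -1278600/3861101; -1278600/3861101 4445016/3861101]
step 2: x' = [16872767264/16893733075, -5658283334/16893733075], P' = [3961817213/16893733075 -5574433053/16893733075; -5574433053/16893733075 19400052468/16893733075]

step 0: x̄ = F·x = [-15, -3]
step 0: P̄ = F·P·Fᵀ + Q = [46 -3; -3 17]
step 0: y = z − H·x̄ = [31, 50]
step 0: S = H·P̄·Hᵀ + R = [185 264; 264 449]
step 0: K = P̄·Hᵀ·S⁻¹ = [6460/13369 132/13369; -9294/13369 6209/13369]
step 0: x' = x̄ + K·y = [6325/13369, -17771/13369]
step 0: P' = (I − K·H)·P̄ = [3230/13369 -4647/13369; -4647/13369 16284/13369]
step 1: x̄ = F·x = [-34338/13369, 36746/13369]
step 1: P̄ = F·P·Fᵀ + Q = [105349/13369 -47664/13369; -47664/13369 126712/13369]
step 1: y = z − H·x̄ = [82045/13369, 1940/461]
step 1: S = H·P̄·Hᵀ + R = [434765/13369 15222/461; 15222/461 31832/461]
step 1: K = P̄·Hᵀ·S⁻¹ = [3630319/7722202 220719/15444404; -2557200/3861101 1684744/3861101]
step 1: x' = x̄ + K·y = [2909221/7722202, 2008994/3861101]
step 1: P' = (I − K·H)·P̄ = [3630319/15444404 -1278600/3861101; -1278600/3861101 4445016/3861101]
step 2: x̄ = F·x = [20781627/7722202, 4709675/7722202]
step 2: P̄ = F·P·Fᵀ + Q = [116078651/15444404 -51353721/15444404; -51353721/15444404 142916951/15444404]
step 2: y = z − H·x̄ = [-13059425/3861101, -56319827/7722202]
step 2: S = H·P̄·Hᵀ + R = [119939752/3861101 245528511/7722202; 245528511/7722202 1046464223/15444404]
step 2: K = P̄·Hᵀ·S⁻¹ = [7923634426/16893733075 245528511/16893733075; -11148866106/16893733075 7358935259/16893733075]
step 2: x' = x̄ + K·y = [16872767264/16893733075, -5658283334/16893733075]
step 2: P' = (I − K·H)·P̄ = [3961817213/16893733075 -5574433053/16893733075; -5574433053/16893733075 19400052468/16893733075]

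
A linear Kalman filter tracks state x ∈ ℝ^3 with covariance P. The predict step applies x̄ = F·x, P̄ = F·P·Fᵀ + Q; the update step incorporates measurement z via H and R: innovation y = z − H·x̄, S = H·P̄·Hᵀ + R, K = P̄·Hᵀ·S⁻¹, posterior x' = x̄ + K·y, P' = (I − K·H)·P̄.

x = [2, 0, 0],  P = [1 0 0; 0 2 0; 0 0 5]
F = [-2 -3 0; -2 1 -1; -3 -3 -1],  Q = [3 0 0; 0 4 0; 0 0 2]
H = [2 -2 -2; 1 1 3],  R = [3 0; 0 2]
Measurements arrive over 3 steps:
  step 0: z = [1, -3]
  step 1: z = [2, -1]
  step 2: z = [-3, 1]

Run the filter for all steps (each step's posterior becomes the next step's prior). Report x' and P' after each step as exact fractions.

step 0: x' = [-66329/68050, -42738/34025, -19009/68050], P' = [65607/68050 40304/34025 -37903/68050; 40304/34025 102751/34025 -48041/34025; -37903/68050 -48041/34025 56337/68050]
step 1: x' = [235517738/1091069667, -411470722/1091069667, -91778821/363689889], P' = [981469102/1091069667 1143895258/1091069667 -177181460/363689889; 1143895258/1091069667 2952633148/1091069667 -458235320/363689889; -177181460/363689889 -458235320/363689889 91255784/121229963]
step 2: x' = [-25518886255221/47185904612429, 24955386270781/47185904612429, 15970131131477/47185904612429], P' = [42429863300378/47185904612429 49423029007670/47185904612429 -22965386465994/47185904612429; 49423029007670/47185904612429 127510529528220/47185904612429 -59360267772274/47185904612429; -22965386465994/47185904612429 -59360267772274/47185904612429 35472425468236/47185904612429]

step 0: x̄ = F·x = [-4, -4, -6]
step 0: P̄ = F·P·Fᵀ + Q = [25 -2 24; -2 15 5; 24 5 34]
step 0: y = z − H·x̄ = [-11, 23]
step 0: S = H·P̄·Hᵀ + R = [163 -128; -128 518]
step 0: K = P̄·Hᵀ·S⁻¹ = [7634/34025 16253/68050; -9604/34025 -534/34025; 614/34025 17513/68050]
step 0: x' = x̄ + K·y = [-66329/68050, -42738/34025, -19009/68050]
step 0: P' = (I − K·H)·P̄ = [65607/68050 40304/34025 -37903/68050; 40304/34025 102751/34025 -48041/34025; -37903/68050 -48041/34025 56337/68050]
step 1: x̄ = F·x = [194543/34025, 66191/68050, 237212/34025]
step 1: P̄ = F·P·Fᵀ + Q = [1641696/34025 -197849/34025 1544114/34025; -197849/34025 514587/68050 -153191/34025; 1544114/34025 -153191/34025 1639726/34025]
step 1: y = z − H·x̄ = [219579/34025, -1946599/68050]
step 1: S = H·P̄·Hᵀ + R = [2261289/34025 332433/34025; 332433/34025 49348827/68050]
step 1: K = P̄·Hᵀ·S⁻¹ = [82026272/363689889 265365610/1091069667; -96451540/363689889 -13794737/1091069667; 1619224/121229963 92942638/363689889]
step 1: x' = x̄ + K·y = [235517738/1091069667, -411470722/1091069667, -91778821/363689889]
step 1: P' = (I − K·H)·P̄ = [981469102/1091069667 1143895258/1091069667 -177181460/363689889; 1143895258/1091069667 2952633148/1091069667 -458235320/363689889; -177181460/363689889 -458235320/363689889 91255784/121229963]
step 2: x̄ = F·x = [763376690/1091069667, -607169735/1091069667, 89243935/121229963]
step 2: P̄ = F·P·Fᵀ + Q = [47499526837/1091069667 -5543648644/1091069667 4937081686/121229963; -5543648644/1091069667 8111743648/1091069667 -458136758/121229963; 4937081686/121229963 -458136758/121229963 5284774916/121229963]
step 2: y = z − H·x̄ = [-4407911021/1091069667, -491574511/363689889]
step 2: S = H·P̄·Hᵀ + R = [71863649101/1091069667 1372836062/363689889; 1372836062/363689889 79626211871/121229963]
step 2: K = P̄·Hᵀ·S⁻¹ = [10648147172468/47185904612429 11478366455033/47185904612429; -12484821832184/47185904612429 -573622390466/47185904612429; 614970558696/47185904612429 12045811083220/47185904612429]
step 2: x' = x̄ + K·y = [-25518886255221/47185904612429, 24955386270781/47185904612429, 15970131131477/47185904612429]
step 2: P' = (I − K·H)·P̄ = [42429863300378/47185904612429 49423029007670/47185904612429 -22965386465994/47185904612429; 49423029007670/47185904612429 127510529528220/47185904612429 -59360267772274/47185904612429; -22965386465994/47185904612429 -59360267772274/47185904612429 35472425468236/47185904612429]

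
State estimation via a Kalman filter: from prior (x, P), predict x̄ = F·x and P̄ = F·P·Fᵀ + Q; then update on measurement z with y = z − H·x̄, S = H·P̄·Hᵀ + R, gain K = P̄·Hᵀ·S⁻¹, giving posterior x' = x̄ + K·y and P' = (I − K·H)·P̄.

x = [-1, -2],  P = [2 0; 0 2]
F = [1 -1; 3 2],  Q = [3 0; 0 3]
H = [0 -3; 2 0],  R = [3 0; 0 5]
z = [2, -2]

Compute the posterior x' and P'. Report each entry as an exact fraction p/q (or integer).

x̄ = F·x = [1, -7]
P̄ = F·P·Fᵀ + Q = [7 2; 2 29]
y = z − H·x̄ = [-19, -4]
S = H·P̄·Hᵀ + R = [264 -12; -12 33]
K = P̄·Hᵀ·S⁻¹ = [-5/1428 151/357; -941/2856 1/714]
x' = x̄ + K·y = [-893/1428, -2129/2856]
P' = (I − K·H)·P̄ = [755/714 5/1428; 5/1428 941/2856]

x' = [-893/1428, -2129/2856]
P' = [755/714 5/1428; 5/1428 941/2856]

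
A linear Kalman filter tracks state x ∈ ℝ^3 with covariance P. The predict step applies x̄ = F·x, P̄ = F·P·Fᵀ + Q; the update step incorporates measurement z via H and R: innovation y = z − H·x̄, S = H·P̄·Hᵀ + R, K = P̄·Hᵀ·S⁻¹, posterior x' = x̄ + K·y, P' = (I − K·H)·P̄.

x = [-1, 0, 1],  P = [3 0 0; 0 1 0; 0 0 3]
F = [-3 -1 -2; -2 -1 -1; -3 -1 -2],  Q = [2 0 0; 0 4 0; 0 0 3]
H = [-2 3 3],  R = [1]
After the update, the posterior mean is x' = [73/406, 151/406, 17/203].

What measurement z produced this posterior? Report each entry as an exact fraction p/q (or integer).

x̄ = F·x = [1, 1, 1]
P̄ = F·P·Fᵀ + Q = [42 25 40; 25 20 25; 40 25 43]
S = H·P̄·Hᵀ + R = [406]
K = P̄·Hᵀ·S⁻¹ = [111/406; 85/406; 62/203]
x' − x̄ = [-333/406, -255/406, -186/203] = K·y
y = (KᵀK)⁻¹·Kᵀ·(x' − x̄) = [-3]
z = y + H·x̄ = [-3] + [4] = [1]

z = [1]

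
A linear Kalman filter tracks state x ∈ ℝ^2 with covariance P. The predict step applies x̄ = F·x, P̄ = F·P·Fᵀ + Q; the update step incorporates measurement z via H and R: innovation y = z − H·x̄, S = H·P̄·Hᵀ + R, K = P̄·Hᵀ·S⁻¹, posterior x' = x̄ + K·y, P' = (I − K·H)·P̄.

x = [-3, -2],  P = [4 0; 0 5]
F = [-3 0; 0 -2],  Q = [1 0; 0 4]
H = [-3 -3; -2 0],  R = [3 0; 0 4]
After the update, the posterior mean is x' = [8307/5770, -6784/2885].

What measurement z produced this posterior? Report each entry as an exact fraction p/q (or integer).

x̄ = F·x = [9, 4]
P̄ = F·P·Fᵀ + Q = [37 0; 0 24]
S = H·P̄·Hᵀ + R = [552 222; 222 152]
K = P̄·Hᵀ·S⁻¹ = [-37/2885 -2701/5770; -912/2885 1332/2885]
x' − x̄ = [-43623/5770, -18324/2885] = K·y
y = (KᵀK)⁻¹·Kᵀ·(x' − x̄) = [42, 15]
z = y + H·x̄ = [42, 15] + [-39, -18] = [3, -3]

z = [3, -3]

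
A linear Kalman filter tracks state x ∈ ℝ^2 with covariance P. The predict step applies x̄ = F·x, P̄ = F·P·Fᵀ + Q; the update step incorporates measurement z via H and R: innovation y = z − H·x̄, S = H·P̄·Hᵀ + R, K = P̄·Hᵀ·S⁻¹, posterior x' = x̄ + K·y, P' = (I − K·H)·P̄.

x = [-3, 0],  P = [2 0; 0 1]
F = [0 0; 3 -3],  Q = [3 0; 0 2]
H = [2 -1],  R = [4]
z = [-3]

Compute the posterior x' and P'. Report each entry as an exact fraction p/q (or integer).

x' = [-8/5, -19/15]
P' = [11/5 58/15; 58/15 464/45]

x̄ = F·x = [0, -9]
P̄ = F·P·Fᵀ + Q = [3 0; 0 29]
y = z − H·x̄ = [-12]
S = H·P̄·Hᵀ + R = [45]
K = P̄·Hᵀ·S⁻¹ = [2/15; -29/45]
x' = x̄ + K·y = [-8/5, -19/15]
P' = (I − K·H)·P̄ = [11/5 58/15; 58/15 464/45]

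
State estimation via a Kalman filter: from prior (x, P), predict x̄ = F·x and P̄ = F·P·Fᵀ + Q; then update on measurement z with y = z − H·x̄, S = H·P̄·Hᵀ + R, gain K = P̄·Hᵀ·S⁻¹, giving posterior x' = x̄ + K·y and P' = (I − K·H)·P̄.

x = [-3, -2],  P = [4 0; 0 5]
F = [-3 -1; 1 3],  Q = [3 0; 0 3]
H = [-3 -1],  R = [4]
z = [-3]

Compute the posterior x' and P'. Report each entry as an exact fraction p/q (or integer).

x' = [197/58, -69/10]
P' = [347/58 -33/2; -33/2 491/10]

x̄ = F·x = [11, -9]
P̄ = F·P·Fᵀ + Q = [44 -27; -27 52]
y = z − H·x̄ = [21]
S = H·P̄·Hᵀ + R = [290]
K = P̄·Hᵀ·S⁻¹ = [-21/58; 1/10]
x' = x̄ + K·y = [197/58, -69/10]
P' = (I − K·H)·P̄ = [347/58 -33/2; -33/2 491/10]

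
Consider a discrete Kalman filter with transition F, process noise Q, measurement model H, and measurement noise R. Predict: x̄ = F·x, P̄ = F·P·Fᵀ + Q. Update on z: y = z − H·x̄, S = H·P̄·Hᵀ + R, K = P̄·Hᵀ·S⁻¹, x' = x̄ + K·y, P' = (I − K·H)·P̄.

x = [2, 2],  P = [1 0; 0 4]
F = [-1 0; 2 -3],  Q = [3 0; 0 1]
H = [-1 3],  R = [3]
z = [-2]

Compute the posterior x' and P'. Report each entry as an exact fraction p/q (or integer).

x̄ = F·x = [-2, -2]
P̄ = F·P·Fᵀ + Q = [4 -2; -2 41]
y = z − H·x̄ = [2]
S = H·P̄·Hᵀ + R = [388]
K = P̄·Hᵀ·S⁻¹ = [-5/194; 125/388]
x' = x̄ + K·y = [-199/97, -263/194]
P' = (I − K·H)·P̄ = [363/97 237/194; 237/194 283/388]

x' = [-199/97, -263/194]
P' = [363/97 237/194; 237/194 283/388]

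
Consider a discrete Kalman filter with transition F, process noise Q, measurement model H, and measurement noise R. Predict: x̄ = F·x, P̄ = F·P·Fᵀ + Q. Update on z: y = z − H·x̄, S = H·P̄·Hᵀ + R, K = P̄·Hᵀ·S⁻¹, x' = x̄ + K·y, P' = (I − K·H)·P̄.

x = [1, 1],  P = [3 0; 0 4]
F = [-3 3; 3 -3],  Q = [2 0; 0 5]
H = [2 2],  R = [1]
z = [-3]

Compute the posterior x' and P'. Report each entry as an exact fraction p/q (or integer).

x̄ = F·x = [0, 0]
P̄ = F·P·Fᵀ + Q = [65 -63; -63 68]
y = z − H·x̄ = [-3]
S = H·P̄·Hᵀ + R = [29]
K = P̄·Hᵀ·S⁻¹ = [4/29; 10/29]
x' = x̄ + K·y = [-12/29, -30/29]
P' = (I − K·H)·P̄ = [1869/29 -1867/29; -1867/29 1872/29]

x' = [-12/29, -30/29]
P' = [1869/29 -1867/29; -1867/29 1872/29]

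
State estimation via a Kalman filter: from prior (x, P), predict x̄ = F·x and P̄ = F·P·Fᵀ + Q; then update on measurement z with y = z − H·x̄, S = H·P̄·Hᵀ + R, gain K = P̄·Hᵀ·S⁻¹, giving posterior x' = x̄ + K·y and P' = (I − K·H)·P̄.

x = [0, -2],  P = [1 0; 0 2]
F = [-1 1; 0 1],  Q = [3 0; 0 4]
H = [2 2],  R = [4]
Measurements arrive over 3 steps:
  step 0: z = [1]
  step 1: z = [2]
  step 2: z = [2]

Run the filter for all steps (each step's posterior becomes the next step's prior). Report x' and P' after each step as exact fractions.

step 0: x̄ = F·x = [-2, -2]
step 0: P̄ = F·P·Fᵀ + Q = [6 2; 2 6]
step 0: y = z − H·x̄ = [9]
step 0: S = H·P̄·Hᵀ + R = [68]
step 0: K = P̄·Hᵀ·S⁻¹ = [4/17; 4/17]
step 0: x' = x̄ + K·y = [2/17, 2/17]
step 0: P' = (I − K·H)·P̄ = [38/17 -30/17; -30/17 38/17]
step 1: x̄ = F·x = [0, 2/17]
step 1: P̄ = F·P·Fᵀ + Q = [11 4; 4 106/17]
step 1: y = z − H·x̄ = [30/17]
step 1: S = H·P̄·Hᵀ + R = [1784/17]
step 1: K = P̄·Hᵀ·S⁻¹ = [255/892; 87/446]
step 1: x' = x̄ + K·y = [225/446, 103/223]
step 1: P' = (I − K·H)·P̄ = [1081/446 -413/223; -413/223 500/223]
step 2: x̄ = F·x = [-19/446, 103/223]
step 2: P̄ = F·P·Fᵀ + Q = [5071/446 913/223; 913/223 1392/223]
step 2: y = z − H·x̄ = [259/223]
step 2: S = H·P̄·Hᵀ + R = [23906/223]
step 2: K = P̄·Hᵀ·S⁻¹ = [6897/23906; 2305/11953]
step 2: x' = x̄ + K·y = [3496/11953, 8198/11953]
step 2: P' = (I − K·H)·P̄ = [29249/11953 -22352/11953; -22352/11953 26962/11953]

step 0: x' = [2/17, 2/17], P' = [38/17 -30/17; -30/17 38/17]
step 1: x' = [225/446, 103/223], P' = [1081/446 -413/223; -413/223 500/223]
step 2: x' = [3496/11953, 8198/11953], P' = [29249/11953 -22352/11953; -22352/11953 26962/11953]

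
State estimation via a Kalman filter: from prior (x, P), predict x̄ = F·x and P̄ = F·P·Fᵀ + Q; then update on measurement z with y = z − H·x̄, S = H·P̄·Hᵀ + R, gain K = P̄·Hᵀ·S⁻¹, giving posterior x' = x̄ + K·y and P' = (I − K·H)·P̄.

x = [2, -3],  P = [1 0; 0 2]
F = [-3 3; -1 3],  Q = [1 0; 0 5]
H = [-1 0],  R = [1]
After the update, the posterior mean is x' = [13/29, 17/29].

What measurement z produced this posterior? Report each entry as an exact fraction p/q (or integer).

x̄ = F·x = [-15, -11]
P̄ = F·P·Fᵀ + Q = [28 21; 21 24]
S = H·P̄·Hᵀ + R = [29]
K = P̄·Hᵀ·S⁻¹ = [-28/29; -21/29]
x' − x̄ = [448/29, 336/29] = K·y
y = (KᵀK)⁻¹·Kᵀ·(x' − x̄) = [-16]
z = y + H·x̄ = [-16] + [15] = [-1]

z = [-1]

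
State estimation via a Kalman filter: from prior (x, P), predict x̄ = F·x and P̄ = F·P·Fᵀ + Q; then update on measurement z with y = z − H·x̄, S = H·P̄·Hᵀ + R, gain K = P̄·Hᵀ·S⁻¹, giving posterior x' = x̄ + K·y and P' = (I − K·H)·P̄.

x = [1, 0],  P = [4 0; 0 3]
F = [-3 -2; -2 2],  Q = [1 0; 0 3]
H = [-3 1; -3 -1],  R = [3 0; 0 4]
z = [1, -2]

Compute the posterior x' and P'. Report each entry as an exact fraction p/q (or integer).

x' = [7959/52744, 70495/52744]
P' = [10213/52744 4269/52744; 4269/52744 86997/52744]

x̄ = F·x = [-3, -2]
P̄ = F·P·Fᵀ + Q = [49 12; 12 31]
y = z − H·x̄ = [-6, -13]
S = H·P̄·Hᵀ + R = [403 410; 410 548]
K = P̄·Hᵀ·S⁻¹ = [-4395/26372 -8727/52744; 12365/26372 -24951/52744]
x' = x̄ + K·y = [7959/52744, 70495/52744]
P' = (I − K·H)·P̄ = [10213/52744 4269/52744; 4269/52744 86997/52744]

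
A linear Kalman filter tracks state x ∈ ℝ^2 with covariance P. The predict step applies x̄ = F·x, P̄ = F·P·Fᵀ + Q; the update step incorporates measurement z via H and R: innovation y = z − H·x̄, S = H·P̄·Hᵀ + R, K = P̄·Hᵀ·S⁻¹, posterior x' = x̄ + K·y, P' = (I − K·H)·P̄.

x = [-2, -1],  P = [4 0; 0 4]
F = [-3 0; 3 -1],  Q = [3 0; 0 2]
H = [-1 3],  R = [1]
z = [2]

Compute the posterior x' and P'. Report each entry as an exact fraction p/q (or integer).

x' = [423/634, 278/317]
P' = [3117/634 495/317; 495/317 192/317]

x̄ = F·x = [6, -5]
P̄ = F·P·Fᵀ + Q = [39 -36; -36 42]
y = z − H·x̄ = [23]
S = H·P̄·Hᵀ + R = [634]
K = P̄·Hᵀ·S⁻¹ = [-147/634; 81/317]
x' = x̄ + K·y = [423/634, 278/317]
P' = (I − K·H)·P̄ = [3117/634 495/317; 495/317 192/317]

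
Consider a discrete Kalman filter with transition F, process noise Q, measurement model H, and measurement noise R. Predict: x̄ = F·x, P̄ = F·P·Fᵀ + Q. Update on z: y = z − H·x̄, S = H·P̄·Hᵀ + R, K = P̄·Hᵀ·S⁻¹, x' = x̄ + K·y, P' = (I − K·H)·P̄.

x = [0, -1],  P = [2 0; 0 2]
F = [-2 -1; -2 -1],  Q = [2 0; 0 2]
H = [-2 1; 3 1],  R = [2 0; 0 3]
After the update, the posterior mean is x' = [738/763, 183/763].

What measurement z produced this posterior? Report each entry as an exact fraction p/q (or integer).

x̄ = F·x = [1, 1]
P̄ = F·P·Fᵀ + Q = [12 10; 10 12]
S = H·P̄·Hᵀ + R = [22 -50; -50 183]
K = P̄·Hᵀ·S⁻¹ = [-131/763 156/763; 318/763 262/763]
x' − x̄ = [-25/763, -580/763] = K·y
y = (KᵀK)⁻¹·Kᵀ·(x' − x̄) = [-1, -1]
z = y + H·x̄ = [-1, -1] + [-1, 4] = [-2, 3]

z = [-2, 3]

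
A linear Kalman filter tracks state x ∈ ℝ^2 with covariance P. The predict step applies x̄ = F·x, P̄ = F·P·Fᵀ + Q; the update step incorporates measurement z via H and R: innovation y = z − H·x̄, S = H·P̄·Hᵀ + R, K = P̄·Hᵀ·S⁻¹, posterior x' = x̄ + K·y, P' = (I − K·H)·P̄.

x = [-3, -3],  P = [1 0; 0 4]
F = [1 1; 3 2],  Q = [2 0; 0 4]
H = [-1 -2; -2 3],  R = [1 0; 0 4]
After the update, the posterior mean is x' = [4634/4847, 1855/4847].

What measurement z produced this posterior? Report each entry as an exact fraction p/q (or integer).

z = [-2, -1]

x̄ = F·x = [-6, -15]
P̄ = F·P·Fᵀ + Q = [7 11; 11 29]
S = H·P̄·Hᵀ + R = [168 -149; -149 161]
K = P̄·Hᵀ·S⁻¹ = [-1838/4847 -1129/4847; -1424/4847 639/4847]
x' − x̄ = [33716/4847, 74560/4847] = K·y
y = (KᵀK)⁻¹·Kᵀ·(x' − x̄) = [-38, 32]
z = y + H·x̄ = [-38, 32] + [36, -33] = [-2, -1]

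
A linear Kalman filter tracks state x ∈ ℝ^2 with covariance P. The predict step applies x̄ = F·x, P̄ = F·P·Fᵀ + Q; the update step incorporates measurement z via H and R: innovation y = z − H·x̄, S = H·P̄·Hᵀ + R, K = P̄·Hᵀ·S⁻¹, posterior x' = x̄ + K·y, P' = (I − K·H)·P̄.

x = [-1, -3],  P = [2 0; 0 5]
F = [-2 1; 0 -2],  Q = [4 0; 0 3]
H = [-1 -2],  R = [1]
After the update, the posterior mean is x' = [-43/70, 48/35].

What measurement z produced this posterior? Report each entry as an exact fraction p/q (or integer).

x̄ = F·x = [-1, 6]
P̄ = F·P·Fᵀ + Q = [17 -10; -10 23]
S = H·P̄·Hᵀ + R = [70]
K = P̄·Hᵀ·S⁻¹ = [3/70; -18/35]
x' − x̄ = [27/70, -162/35] = K·y
y = (KᵀK)⁻¹·Kᵀ·(x' − x̄) = [9]
z = y + H·x̄ = [9] + [-11] = [-2]

z = [-2]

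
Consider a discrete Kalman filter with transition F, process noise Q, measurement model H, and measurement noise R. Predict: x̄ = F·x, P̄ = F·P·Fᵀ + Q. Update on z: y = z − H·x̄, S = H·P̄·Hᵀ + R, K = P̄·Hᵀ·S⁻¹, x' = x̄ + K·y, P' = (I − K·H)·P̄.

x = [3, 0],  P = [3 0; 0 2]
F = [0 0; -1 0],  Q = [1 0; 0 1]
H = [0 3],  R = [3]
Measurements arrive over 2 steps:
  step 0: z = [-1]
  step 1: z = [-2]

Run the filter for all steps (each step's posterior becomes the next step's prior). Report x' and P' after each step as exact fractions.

step 0: x' = [0, -7/13], P' = [1 0; 0 4/13]
step 1: x' = [0, -4/7], P' = [1 0; 0 2/7]

step 0: x̄ = F·x = [0, -3]
step 0: P̄ = F·P·Fᵀ + Q = [1 0; 0 4]
step 0: y = z − H·x̄ = [8]
step 0: S = H·P̄·Hᵀ + R = [39]
step 0: K = P̄·Hᵀ·S⁻¹ = [0; 4/13]
step 0: x' = x̄ + K·y = [0, -7/13]
step 0: P' = (I − K·H)·P̄ = [1 0; 0 4/13]
step 1: x̄ = F·x = [0, 0]
step 1: P̄ = F·P·Fᵀ + Q = [1 0; 0 2]
step 1: y = z − H·x̄ = [-2]
step 1: S = H·P̄·Hᵀ + R = [21]
step 1: K = P̄·Hᵀ·S⁻¹ = [0; 2/7]
step 1: x' = x̄ + K·y = [0, -4/7]
step 1: P' = (I − K·H)·P̄ = [1 0; 0 2/7]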